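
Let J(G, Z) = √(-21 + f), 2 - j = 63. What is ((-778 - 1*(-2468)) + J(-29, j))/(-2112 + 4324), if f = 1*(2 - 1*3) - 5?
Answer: 845/1106 + 3*I*√3/2212 ≈ 0.76401 + 0.0023491*I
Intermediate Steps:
j = -61 (j = 2 - 1*63 = 2 - 63 = -61)
f = -6 (f = 1*(2 - 3) - 5 = 1*(-1) - 5 = -1 - 5 = -6)
J(G, Z) = 3*I*√3 (J(G, Z) = √(-21 - 6) = √(-27) = 3*I*√3)
((-778 - 1*(-2468)) + J(-29, j))/(-2112 + 4324) = ((-778 - 1*(-2468)) + 3*I*√3)/(-2112 + 4324) = ((-778 + 2468) + 3*I*√3)/2212 = (1690 + 3*I*√3)*(1/2212) = 845/1106 + 3*I*√3/2212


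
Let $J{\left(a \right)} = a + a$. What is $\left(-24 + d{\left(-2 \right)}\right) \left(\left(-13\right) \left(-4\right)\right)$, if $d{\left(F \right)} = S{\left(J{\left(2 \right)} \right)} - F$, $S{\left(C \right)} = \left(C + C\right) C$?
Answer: $520$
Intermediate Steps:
$J{\left(a \right)} = 2 a$
$S{\left(C \right)} = 2 C^{2}$ ($S{\left(C \right)} = 2 C C = 2 C^{2}$)
$d{\left(F \right)} = 32 - F$ ($d{\left(F \right)} = 2 \left(2 \cdot 2\right)^{2} - F = 2 \cdot 4^{2} - F = 2 \cdot 16 - F = 32 - F$)
$\left(-24 + d{\left(-2 \right)}\right) \left(\left(-13\right) \left(-4\right)\right) = \left(-24 + \left(32 - -2\right)\right) \left(\left(-13\right) \left(-4\right)\right) = \left(-24 + \left(32 + 2\right)\right) 52 = \left(-24 + 34\right) 52 = 10 \cdot 52 = 520$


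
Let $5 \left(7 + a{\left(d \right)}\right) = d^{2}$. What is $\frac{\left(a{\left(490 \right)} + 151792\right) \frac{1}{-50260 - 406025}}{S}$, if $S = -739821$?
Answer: $\frac{39961}{67513844997} \approx 5.9189 \cdot 10^{-7}$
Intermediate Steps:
$a{\left(d \right)} = -7 + \frac{d^{2}}{5}$
$\frac{\left(a{\left(490 \right)} + 151792\right) \frac{1}{-50260 - 406025}}{S} = \frac{\left(\left(-7 + \frac{490^{2}}{5}\right) + 151792\right) \frac{1}{-50260 - 406025}}{-739821} = \frac{\left(-7 + \frac{1}{5} \cdot 240100\right) + 151792}{-456285} \left(- \frac{1}{739821}\right) = \left(\left(-7 + 48020\right) + 151792\right) \left(- \frac{1}{456285}\right) \left(- \frac{1}{739821}\right) = \left(48013 + 151792\right) \left(- \frac{1}{456285}\right) \left(- \frac{1}{739821}\right) = 199805 \left(- \frac{1}{456285}\right) \left(- \frac{1}{739821}\right) = \left(- \frac{39961}{91257}\right) \left(- \frac{1}{739821}\right) = \frac{39961}{67513844997}$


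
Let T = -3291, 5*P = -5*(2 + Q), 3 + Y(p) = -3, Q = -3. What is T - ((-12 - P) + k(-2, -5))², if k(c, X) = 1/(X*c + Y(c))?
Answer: -55257/16 ≈ -3453.6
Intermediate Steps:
Y(p) = -6 (Y(p) = -3 - 3 = -6)
P = 1 (P = (-5*(2 - 3))/5 = (-5*(-1))/5 = (⅕)*5 = 1)
k(c, X) = 1/(-6 + X*c) (k(c, X) = 1/(X*c - 6) = 1/(-6 + X*c))
T - ((-12 - P) + k(-2, -5))² = -3291 - ((-12 - 1*1) + 1/(-6 - 5*(-2)))² = -3291 - ((-12 - 1) + 1/(-6 + 10))² = -3291 - (-13 + 1/4)² = -3291 - (-13 + ¼)² = -3291 - (-51/4)² = -3291 - 1*2601/16 = -3291 - 2601/16 = -55257/16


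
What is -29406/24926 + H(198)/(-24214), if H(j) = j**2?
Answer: -422308947/150889541 ≈ -2.7988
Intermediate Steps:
-29406/24926 + H(198)/(-24214) = -29406/24926 + 198**2/(-24214) = -29406*1/24926 + 39204*(-1/24214) = -14703/12463 - 19602/12107 = -422308947/150889541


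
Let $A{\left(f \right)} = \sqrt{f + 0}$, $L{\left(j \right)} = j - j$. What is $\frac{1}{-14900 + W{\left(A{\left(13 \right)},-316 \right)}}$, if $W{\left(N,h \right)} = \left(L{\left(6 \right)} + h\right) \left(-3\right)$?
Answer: $- \frac{1}{13952} \approx -7.1674 \cdot 10^{-5}$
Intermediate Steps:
$L{\left(j \right)} = 0$
$A{\left(f \right)} = \sqrt{f}$
$W{\left(N,h \right)} = - 3 h$ ($W{\left(N,h \right)} = \left(0 + h\right) \left(-3\right) = h \left(-3\right) = - 3 h$)
$\frac{1}{-14900 + W{\left(A{\left(13 \right)},-316 \right)}} = \frac{1}{-14900 - -948} = \frac{1}{-14900 + 948} = \frac{1}{-13952} = - \frac{1}{13952}$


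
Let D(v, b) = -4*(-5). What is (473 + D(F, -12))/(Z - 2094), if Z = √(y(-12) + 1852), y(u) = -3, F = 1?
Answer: -493/2051 ≈ -0.24037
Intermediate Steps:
D(v, b) = 20
Z = 43 (Z = √(-3 + 1852) = √1849 = 43)
(473 + D(F, -12))/(Z - 2094) = (473 + 20)/(43 - 2094) = 493/(-2051) = 493*(-1/2051) = -493/2051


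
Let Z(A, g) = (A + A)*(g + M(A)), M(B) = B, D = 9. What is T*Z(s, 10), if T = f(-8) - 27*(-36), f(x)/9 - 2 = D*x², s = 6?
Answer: 1185408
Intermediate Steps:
f(x) = 18 + 81*x² (f(x) = 18 + 9*(9*x²) = 18 + 81*x²)
T = 6174 (T = (18 + 81*(-8)²) - 27*(-36) = (18 + 81*64) + 972 = (18 + 5184) + 972 = 5202 + 972 = 6174)
Z(A, g) = 2*A*(A + g) (Z(A, g) = (A + A)*(g + A) = (2*A)*(A + g) = 2*A*(A + g))
T*Z(s, 10) = 6174*(2*6*(6 + 10)) = 6174*(2*6*16) = 6174*192 = 1185408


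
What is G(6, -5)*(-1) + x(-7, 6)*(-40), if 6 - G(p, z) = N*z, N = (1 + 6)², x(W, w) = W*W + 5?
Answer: -2411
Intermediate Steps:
x(W, w) = 5 + W² (x(W, w) = W² + 5 = 5 + W²)
N = 49 (N = 7² = 49)
G(p, z) = 6 - 49*z
G(6, -5)*(-1) + x(-7, 6)*(-40) = (6 - 49*(-5))*(-1) + (5 + (-7)²)*(-40) = (6 + 245)*(-1) + (5 + 49)*(-40) = 251*(-1) + 54*(-40) = -251 - 2160 = -2411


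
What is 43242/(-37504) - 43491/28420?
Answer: -51071859/19033280 ≈ -2.6833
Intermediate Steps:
43242/(-37504) - 43491/28420 = 43242*(-1/37504) - 43491*1/28420 = -21621/18752 - 6213/4060 = -51071859/19033280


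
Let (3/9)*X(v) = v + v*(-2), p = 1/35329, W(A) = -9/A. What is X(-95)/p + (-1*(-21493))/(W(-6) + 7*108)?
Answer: 15254221961/1515 ≈ 1.0069e+7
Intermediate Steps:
p = 1/35329 ≈ 2.8305e-5
X(v) = -3*v (X(v) = 3*(v + v*(-2)) = 3*(v - 2*v) = 3*(-v) = -3*v)
X(-95)/p + (-1*(-21493))/(W(-6) + 7*108) = (-3*(-95))/(1/35329) + (-1*(-21493))/(-9/(-6) + 7*108) = 285*35329 + 21493/(-9*(-⅙) + 756) = 10068765 + 21493/(3/2 + 756) = 10068765 + 21493/(1515/2) = 10068765 + 21493*(2/1515) = 10068765 + 42986/1515 = 15254221961/1515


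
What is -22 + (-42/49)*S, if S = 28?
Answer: -46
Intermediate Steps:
-22 + (-42/49)*S = -22 - 42/49*28 = -22 - 42*1/49*28 = -22 - 6/7*28 = -22 - 24 = -46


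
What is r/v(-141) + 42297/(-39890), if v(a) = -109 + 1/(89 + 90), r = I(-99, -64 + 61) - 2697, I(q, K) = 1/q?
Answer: 182479509871/7704713610 ≈ 23.684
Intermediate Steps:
r = -267004/99 (r = 1/(-99) - 2697 = -1/99 - 2697 = -267004/99 ≈ -2697.0)
v(a) = -19510/179 (v(a) = -109 + 1/179 = -19510/179)
r/v(-141) + 42297/(-39890) = -267004/(99*(-19510/179)) + 42297/(-39890) = -267004/99*(-179/19510) + 42297*(-1/39890) = 23896858/965745 - 42297/39890 = 182479509871/7704713610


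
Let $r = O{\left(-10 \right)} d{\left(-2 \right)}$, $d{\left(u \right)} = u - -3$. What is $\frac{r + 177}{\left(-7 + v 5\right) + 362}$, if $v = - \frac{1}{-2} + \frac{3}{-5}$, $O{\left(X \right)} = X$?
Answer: $\frac{334}{709} \approx 0.47109$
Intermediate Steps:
$d{\left(u \right)} = 3 + u$ ($d{\left(u \right)} = u + 3 = 3 + u$)
$r = -10$ ($r = - 10 \left(3 - 2\right) = \left(-10\right) 1 = -10$)
$v = - \frac{1}{10}$ ($v = \left(-1\right) \left(- \frac{1}{2}\right) + 3 \left(- \frac{1}{5}\right) = \frac{1}{2} - \frac{3}{5} = - \frac{1}{10} \approx -0.1$)
$\frac{r + 177}{\left(-7 + v 5\right) + 362} = \frac{-10 + 177}{\left(-7 - \frac{1}{2}\right) + 362} = \frac{167}{\left(-7 - \frac{1}{2}\right) + 362} = \frac{167}{- \frac{15}{2} + 362} = \frac{167}{\frac{709}{2}} = 167 \cdot \frac{2}{709} = \frac{334}{709}$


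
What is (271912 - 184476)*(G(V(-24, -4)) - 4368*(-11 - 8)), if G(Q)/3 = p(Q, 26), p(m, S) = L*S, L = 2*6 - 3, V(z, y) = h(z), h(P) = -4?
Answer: 7317868584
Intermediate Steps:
V(z, y) = -4
L = 9 (L = 12 - 3 = 9)
p(m, S) = 9*S
G(Q) = 702 (G(Q) = 3*(9*26) = 3*234 = 702)
(271912 - 184476)*(G(V(-24, -4)) - 4368*(-11 - 8)) = (271912 - 184476)*(702 - 4368*(-11 - 8)) = 87436*(702 - 4368*(-19)) = 87436*(702 + 82992) = 87436*83694 = 7317868584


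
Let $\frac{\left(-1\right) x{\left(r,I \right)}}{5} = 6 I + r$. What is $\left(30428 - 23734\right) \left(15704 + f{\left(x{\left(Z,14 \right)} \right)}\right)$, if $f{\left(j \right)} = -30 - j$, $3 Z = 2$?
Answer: $\frac{323266648}{3} \approx 1.0776 \cdot 10^{8}$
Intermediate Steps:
$Z = \frac{2}{3}$ ($Z = \frac{1}{3} \cdot 2 = \frac{2}{3} \approx 0.66667$)
$x{\left(r,I \right)} = - 30 I - 5 r$ ($x{\left(r,I \right)} = - 5 \left(6 I + r\right) = - 5 \left(r + 6 I\right) = - 30 I - 5 r$)
$\left(30428 - 23734\right) \left(15704 + f{\left(x{\left(Z,14 \right)} \right)}\right) = \left(30428 - 23734\right) \left(15704 - \left(30 - 420 - \frac{10}{3}\right)\right) = \left(30428 - 23734\right) \left(15704 - - \frac{1180}{3}\right) = 6694 \left(15704 + \left(-30 + \frac{1270}{3}\right)\right) = 6694 \left(15704 + \frac{1180}{3}\right) = 6694 \cdot \frac{48292}{3} = \frac{323266648}{3}$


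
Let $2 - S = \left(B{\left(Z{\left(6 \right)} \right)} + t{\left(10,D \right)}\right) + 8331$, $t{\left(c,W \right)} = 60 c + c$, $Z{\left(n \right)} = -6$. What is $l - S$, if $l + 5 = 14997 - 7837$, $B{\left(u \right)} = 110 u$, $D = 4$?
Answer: $15434$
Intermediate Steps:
$t{\left(c,W \right)} = 61 c$
$l = 7155$ ($l = -5 + \left(14997 - 7837\right) = -5 + 7160 = 7155$)
$S = -8279$ ($S = 2 - \left(\left(110 \left(-6\right) + 61 \cdot 10\right) + 8331\right) = 2 - \left(\left(-660 + 610\right) + 8331\right) = 2 - \left(-50 + 8331\right) = 2 - 8281 = -8279$)
$l - S = 7155 - -8279 = 7155 + 8279 = 15434$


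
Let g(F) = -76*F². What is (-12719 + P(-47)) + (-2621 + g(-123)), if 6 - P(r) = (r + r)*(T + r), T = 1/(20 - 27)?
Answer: -8186986/7 ≈ -1.1696e+6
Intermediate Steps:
T = -⅐ (T = 1/(-7) = -⅐ ≈ -0.14286)
P(r) = 6 - 2*r*(-⅐ + r) (P(r) = 6 - (r + r)*(-⅐ + r) = 6 - 2*r*(-⅐ + r))
(-12719 + P(-47)) + (-2621 + g(-123)) = (-12719 + (6 - 2*(-47)² + (2/7)*(-47))) + (-2621 - 76*(-123)²) = (-12719 + (6 - 2*2209 - 94/7)) + (-2621 - 76*15129) = (-12719 + (6 - 4418 - 94/7)) + (-2621 - 1149804) = (-12719 - 30978/7) - 1152425 = -120011/7 - 1152425 = -8186986/7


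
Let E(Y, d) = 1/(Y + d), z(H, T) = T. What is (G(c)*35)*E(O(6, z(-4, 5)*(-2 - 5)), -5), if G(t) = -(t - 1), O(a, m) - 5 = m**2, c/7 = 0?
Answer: 1/35 ≈ 0.028571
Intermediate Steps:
c = 0 (c = 7*0 = 0)
O(a, m) = 5 + m**2
G(t) = 1 - t (G(t) = -(-1 + t) = 1 - t)
(G(c)*35)*E(O(6, z(-4, 5)*(-2 - 5)), -5) = ((1 - 1*0)*35)/((5 + (5*(-2 - 5))**2) - 5) = ((1 + 0)*35)/((5 + (5*(-7))**2) - 5) = (1*35)/((5 + (-35)**2) - 5) = 35/((5 + 1225) - 5) = 35/(1230 - 5) = 35/1225 = 35*(1/1225) = 1/35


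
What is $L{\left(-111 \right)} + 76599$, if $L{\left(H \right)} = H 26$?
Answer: $73713$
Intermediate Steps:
$L{\left(H \right)} = 26 H$
$L{\left(-111 \right)} + 76599 = 26 \left(-111\right) + 76599 = -2886 + 76599 = 73713$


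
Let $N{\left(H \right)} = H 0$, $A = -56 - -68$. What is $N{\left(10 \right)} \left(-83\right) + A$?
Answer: $12$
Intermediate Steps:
$A = 12$ ($A = -56 + 68 = 12$)
$N{\left(H \right)} = 0$
$N{\left(10 \right)} \left(-83\right) + A = 0 \left(-83\right) + 12 = 0 + 12 = 12$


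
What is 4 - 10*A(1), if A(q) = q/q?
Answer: -6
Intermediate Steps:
A(q) = 1
4 - 10*A(1) = 4 - 10*1 = 4 - 10 = -6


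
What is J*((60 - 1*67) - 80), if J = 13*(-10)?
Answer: 11310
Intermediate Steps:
J = -130
J*((60 - 1*67) - 80) = -130*((60 - 1*67) - 80) = -130*((60 - 67) - 80) = -130*(-7 - 80) = -130*(-87) = 11310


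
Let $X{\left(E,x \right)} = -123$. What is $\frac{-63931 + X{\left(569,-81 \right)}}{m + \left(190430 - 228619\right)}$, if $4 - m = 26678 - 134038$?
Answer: $- \frac{64054}{69175} \approx -0.92597$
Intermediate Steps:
$m = 107364$ ($m = 4 - \left(26678 - 134038\right) = 4 - -107360 = 4 + 107360 = 107364$)
$\frac{-63931 + X{\left(569,-81 \right)}}{m + \left(190430 - 228619\right)} = \frac{-63931 - 123}{107364 + \left(190430 - 228619\right)} = - \frac{64054}{107364 - 38189} = - \frac{64054}{69175}$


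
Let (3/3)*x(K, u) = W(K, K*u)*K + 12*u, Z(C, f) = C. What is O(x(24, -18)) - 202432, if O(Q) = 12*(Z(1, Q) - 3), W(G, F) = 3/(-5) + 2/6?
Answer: -202456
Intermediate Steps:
W(G, F) = -4/15 (W(G, F) = 3*(-1/5) + 2*(1/6) = -3/5 + 1/3 = -4/15)
x(K, u) = 12*u - 4*K/15 (x(K, u) = -4*K/15 + 12*u = 12*u - 4*K/15)
O(Q) = -24 (O(Q) = 12*(1 - 3) = 12*(-2) = -24)
O(x(24, -18)) - 202432 = -24 - 202432 = -202456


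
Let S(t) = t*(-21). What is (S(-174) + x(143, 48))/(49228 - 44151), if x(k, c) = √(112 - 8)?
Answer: 3654/5077 + 2*√26/5077 ≈ 0.72173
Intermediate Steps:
x(k, c) = 2*√26 (x(k, c) = √104 = 2*√26)
S(t) = -21*t
(S(-174) + x(143, 48))/(49228 - 44151) = (-21*(-174) + 2*√26)/(49228 - 44151) = (3654 + 2*√26)/5077 = (3654 + 2*√26)*(1/5077) = 3654/5077 + 2*√26/5077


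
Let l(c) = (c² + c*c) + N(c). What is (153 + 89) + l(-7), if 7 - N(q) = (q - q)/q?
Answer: 347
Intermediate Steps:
N(q) = 7 (N(q) = 7 - (q - q)/q = 7 - 0/q = 7 - 1*0 = 7 + 0 = 7)
l(c) = 7 + 2*c² (l(c) = (c² + c*c) + 7 = (c² + c²) + 7 = 2*c² + 7 = 7 + 2*c²)
(153 + 89) + l(-7) = (153 + 89) + (7 + 2*(-7)²) = 242 + (7 + 2*49) = 242 + (7 + 98) = 242 + 105 = 347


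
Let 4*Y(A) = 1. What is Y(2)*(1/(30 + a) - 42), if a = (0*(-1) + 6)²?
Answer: -2771/264 ≈ -10.496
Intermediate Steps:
Y(A) = ¼ (Y(A) = (¼)*1 = ¼)
a = 36 (a = (0 + 6)² = 6² = 36)
Y(2)*(1/(30 + a) - 42) = (1/(30 + 36) - 42)/4 = (1/66 - 42)/4 = (¼)*(-2771/66) = -2771/264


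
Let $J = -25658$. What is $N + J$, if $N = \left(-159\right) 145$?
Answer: $-48713$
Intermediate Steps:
$N = -23055$
$N + J = -23055 - 25658 = -48713$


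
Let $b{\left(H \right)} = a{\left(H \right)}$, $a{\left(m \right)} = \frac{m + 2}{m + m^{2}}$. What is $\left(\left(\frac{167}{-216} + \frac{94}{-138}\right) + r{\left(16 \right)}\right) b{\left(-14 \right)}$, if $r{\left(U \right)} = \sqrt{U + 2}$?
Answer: $\frac{7225}{75348} - \frac{18 \sqrt{2}}{91} \approx -0.18385$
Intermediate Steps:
$r{\left(U \right)} = \sqrt{2 + U}$
$a{\left(m \right)} = \frac{2 + m}{m + m^{2}}$
$b{\left(H \right)} = \frac{2 + H}{H \left(1 + H\right)}$
$\left(\left(\frac{167}{-216} + \frac{94}{-138}\right) + r{\left(16 \right)}\right) b{\left(-14 \right)} = \left(\left(\frac{167}{-216} + \frac{94}{-138}\right) + \sqrt{2 + 16}\right) \frac{2 - 14}{\left(-14\right) \left(1 - 14\right)} = \left(\left(167 \left(- \frac{1}{216}\right) + 94 \left(- \frac{1}{138}\right)\right) + \sqrt{18}\right) \left(\left(- \frac{1}{14}\right) \frac{1}{-13} \left(-12\right)\right) = \left(\left(- \frac{167}{216} - \frac{47}{69}\right) + 3 \sqrt{2}\right) \left(\left(- \frac{1}{14}\right) \left(- \frac{1}{13}\right) \left(-12\right)\right) = \left(- \frac{7225}{4968} + 3 \sqrt{2}\right) \left(- \frac{6}{91}\right) = \frac{7225}{75348} - \frac{18 \sqrt{2}}{91}$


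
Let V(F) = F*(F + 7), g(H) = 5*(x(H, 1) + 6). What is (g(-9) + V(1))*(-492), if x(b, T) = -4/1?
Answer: -8856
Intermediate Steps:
x(b, T) = -4 (x(b, T) = -4*1 = -4)
g(H) = 10 (g(H) = 5*(-4 + 6) = 5*2 = 10)
V(F) = F*(7 + F)
(g(-9) + V(1))*(-492) = (10 + 1*(7 + 1))*(-492) = (10 + 1*8)*(-492) = (10 + 8)*(-492) = 18*(-492) = -8856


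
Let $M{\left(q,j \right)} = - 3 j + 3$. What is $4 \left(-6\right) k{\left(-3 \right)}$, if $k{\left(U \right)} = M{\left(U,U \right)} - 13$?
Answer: $24$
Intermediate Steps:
$M{\left(q,j \right)} = 3 - 3 j$
$k{\left(U \right)} = -10 - 3 U$ ($k{\left(U \right)} = \left(3 - 3 U\right) - 13 = -10 - 3 U$)
$4 \left(-6\right) k{\left(-3 \right)} = 4 \left(-6\right) \left(-10 - -9\right) = - 24 \left(-10 + 9\right) = \left(-24\right) \left(-1\right) = 24$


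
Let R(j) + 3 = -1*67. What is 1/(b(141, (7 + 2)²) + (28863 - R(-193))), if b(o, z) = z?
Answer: 1/29014 ≈ 3.4466e-5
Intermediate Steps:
R(j) = -70 (R(j) = -3 - 1*67 = -3 - 67 = -70)
1/(b(141, (7 + 2)²) + (28863 - R(-193))) = 1/((7 + 2)² + (28863 - 1*(-70))) = 1/(9² + (28863 + 70)) = 1/(81 + 28933) = 1/29014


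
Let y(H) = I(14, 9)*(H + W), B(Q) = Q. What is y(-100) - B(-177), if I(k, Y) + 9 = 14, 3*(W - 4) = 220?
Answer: 191/3 ≈ 63.667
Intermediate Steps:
W = 232/3 (W = 4 + (⅓)*220 = 4 + 220/3 = 232/3 ≈ 77.333)
I(k, Y) = 5 (I(k, Y) = -9 + 14 = 5)
y(H) = 1160/3 + 5*H (y(H) = 5*(H + 232/3) = 5*(232/3 + H) = 1160/3 + 5*H)
y(-100) - B(-177) = (1160/3 + 5*(-100)) - 1*(-177) = (1160/3 - 500) + 177 = -340/3 + 177 = 191/3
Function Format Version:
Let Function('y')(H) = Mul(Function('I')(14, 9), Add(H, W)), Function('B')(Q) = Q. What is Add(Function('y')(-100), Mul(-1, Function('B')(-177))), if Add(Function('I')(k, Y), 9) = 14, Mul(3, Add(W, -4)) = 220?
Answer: Rational(191, 3) ≈ 63.667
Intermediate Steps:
W = Rational(232, 3) (W = Add(4, Mul(Rational(1, 3), 220)) = Add(4, Rational(220, 3)) = Rational(232, 3) ≈ 77.333)
Function('I')(k, Y) = 5 (Function('I')(k, Y) = Add(-9, 14) = 5)
Function('y')(H) = Add(Rational(1160, 3), Mul(5, H)) (Function('y')(H) = Mul(5, Add(H, Rational(232, 3))) = Mul(5, Add(Rational(232, 3), H)) = Add(Rational(1160, 3), Mul(5, H)))
Add(Function('y')(-100), Mul(-1, Function('B')(-177))) = Add(Add(Rational(1160, 3), Mul(5, -100)), Mul(-1, -177)) = Add(Add(Rational(1160, 3), -500), 177) = Add(Rational(-340, 3), 177) = Rational(191, 3)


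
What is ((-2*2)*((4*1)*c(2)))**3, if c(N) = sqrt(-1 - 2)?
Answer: 12288*I*sqrt(3) ≈ 21283.0*I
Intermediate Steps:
c(N) = I*sqrt(3) (c(N) = sqrt(-3) = I*sqrt(3))
((-2*2)*((4*1)*c(2)))**3 = ((-2*2)*((4*1)*(I*sqrt(3))))**3 = (-16*I*sqrt(3))**3 = 12288*I*sqrt(3)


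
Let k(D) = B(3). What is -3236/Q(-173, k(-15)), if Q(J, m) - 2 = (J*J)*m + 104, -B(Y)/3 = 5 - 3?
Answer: 809/44867 ≈ 0.018031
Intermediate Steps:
B(Y) = -6 (B(Y) = -3*(5 - 3) = -3*2 = -6)
k(D) = -6
Q(J, m) = 106 + m*J² (Q(J, m) = 2 + ((J*J)*m + 104) = 2 + (J²*m + 104) = 2 + (m*J² + 104) = 2 + (104 + m*J²) = 106 + m*J²)
-3236/Q(-173, k(-15)) = -3236/(106 - 6*(-173)²) = -3236/(106 - 6*29929) = -3236/(106 - 179574) = -3236/(-179468) = -3236*(-1/179468) = 809/44867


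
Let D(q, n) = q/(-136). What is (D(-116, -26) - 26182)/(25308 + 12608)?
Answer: -890159/1289144 ≈ -0.69050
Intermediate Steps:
D(q, n) = -q/136 (D(q, n) = q*(-1/136) = -q/136)
(D(-116, -26) - 26182)/(25308 + 12608) = (-1/136*(-116) - 26182)/(25308 + 12608) = (29/34 - 26182)/37916 = -890159/34*1/37916 = -890159/1289144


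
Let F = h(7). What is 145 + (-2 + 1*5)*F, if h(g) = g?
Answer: 166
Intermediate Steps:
F = 7
145 + (-2 + 1*5)*F = 145 + (-2 + 1*5)*7 = 145 + (-2 + 5)*7 = 145 + 3*7 = 145 + 21 = 166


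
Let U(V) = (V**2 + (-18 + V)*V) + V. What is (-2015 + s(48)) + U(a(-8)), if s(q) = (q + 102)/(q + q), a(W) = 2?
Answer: -32631/16 ≈ -2039.4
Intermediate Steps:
U(V) = V + V**2 + V*(-18 + V) (U(V) = (V**2 + V*(-18 + V)) + V = V + V**2 + V*(-18 + V))
s(q) = (102 + q)/(2*q) (s(q) = (102 + q)/((2*q)) = (102 + q)*(1/(2*q)) = (102 + q)/(2*q))
(-2015 + s(48)) + U(a(-8)) = (-2015 + (1/2)*(102 + 48)/48) + 2*(-17 + 2*2) = (-2015 + (1/2)*(1/48)*150) + 2*(-17 + 4) = (-2015 + 25/16) + 2*(-13) = -32215/16 - 26 = -32631/16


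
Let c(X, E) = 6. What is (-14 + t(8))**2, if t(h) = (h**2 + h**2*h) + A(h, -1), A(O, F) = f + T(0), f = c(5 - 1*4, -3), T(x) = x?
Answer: 322624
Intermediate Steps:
f = 6
A(O, F) = 6 (A(O, F) = 6 + 0 = 6)
t(h) = 6 + h**2 + h**3 (t(h) = (h**2 + h**2*h) + 6 = (h**2 + h**3) + 6 = 6 + h**2 + h**3)
(-14 + t(8))**2 = (-14 + (6 + 8**2 + 8**3))**2 = (-14 + (6 + 64 + 512))**2 = (-14 + 582)**2 = 568**2 = 322624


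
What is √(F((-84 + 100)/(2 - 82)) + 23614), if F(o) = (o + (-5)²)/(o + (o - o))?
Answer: 9*√290 ≈ 153.26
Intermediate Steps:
F(o) = (25 + o)/o (F(o) = (o + 25)/(o + 0) = (25 + o)/o)
√(F((-84 + 100)/(2 - 82)) + 23614) = √((25 + (-84 + 100)/(2 - 82))/(((-84 + 100)/(2 - 82))) + 23614) = √((25 + 16/(-80))/((16/(-80))) + 23614) = √((25 + 16*(-1/80))/((16*(-1/80))) + 23614) = √((25 - ⅕)/(-⅕) + 23614) = √(-5*124/5 + 23614) = √(-124 + 23614) = √23490 = 9*√290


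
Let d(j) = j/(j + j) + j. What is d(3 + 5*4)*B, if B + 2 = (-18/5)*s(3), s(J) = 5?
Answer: -470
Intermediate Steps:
B = -20 (B = -2 - 18/5*5 = -2 - 18 = -20)
d(j) = 1/2 + j (d(j) = j/((2*j)) + j = (1/(2*j))*j + j = 1/2 + j)
d(3 + 5*4)*B = (1/2 + (3 + 5*4))*(-20) = (1/2 + (3 + 20))*(-20) = (1/2 + 23)*(-20) = (47/2)*(-20) = -470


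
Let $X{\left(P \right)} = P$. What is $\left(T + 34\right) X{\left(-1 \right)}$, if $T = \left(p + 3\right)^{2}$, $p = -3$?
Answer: $-34$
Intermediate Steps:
$T = 0$ ($T = \left(-3 + 3\right)^{2} = 0^{2} = 0$)
$\left(T + 34\right) X{\left(-1 \right)} = \left(0 + 34\right) \left(-1\right) = 34 \left(-1\right) = -34$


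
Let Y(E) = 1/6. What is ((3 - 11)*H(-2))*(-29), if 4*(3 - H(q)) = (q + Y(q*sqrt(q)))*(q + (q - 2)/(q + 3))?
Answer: 58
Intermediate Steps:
Y(E) = 1/6
H(q) = 3 - (1/6 + q)*(q + (-2 + q)/(3 + q))/4 (H(q) = 3 - (q + 1/6)*(q + (q - 2)/(q + 3))/4 = 3 - (1/6 + q)*(q + (-2 + q)/(3 + q))/4)
((3 - 11)*H(-2))*(-29) = ((3 - 11)*((218 - 25*(-2)**2 - 6*(-2)**3 + 80*(-2))/(24*(3 - 2))))*(-29) = -(218 - 25*4 - 6*(-8) - 160)/(3*1)*(-29) = -(218 - 100 + 48 - 160)/3*(-29) = -6/3*(-29) = -8*1/4*(-29) = -2*(-29) = 58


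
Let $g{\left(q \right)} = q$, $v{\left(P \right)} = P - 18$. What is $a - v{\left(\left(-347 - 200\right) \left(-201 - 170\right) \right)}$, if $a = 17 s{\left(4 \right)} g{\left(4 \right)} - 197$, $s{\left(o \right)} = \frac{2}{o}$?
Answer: $-203082$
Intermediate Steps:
$v{\left(P \right)} = -18 + P$
$a = -163$ ($a = 17 \cdot \frac{2}{4} \cdot 4 - 197 = 17 \cdot 2 \cdot \frac{1}{4} \cdot 4 - 197 = 17 \cdot \frac{1}{2} \cdot 4 - 197 = 17 \cdot 2 - 197 = 34 - 197 = -163$)
$a - v{\left(\left(-347 - 200\right) \left(-201 - 170\right) \right)} = -163 - \left(-18 + \left(-347 - 200\right) \left(-201 - 170\right)\right) = -163 - \left(-18 - -202937\right) = -163 - \left(-18 + 202937\right) = -163 - 202919 = -203082$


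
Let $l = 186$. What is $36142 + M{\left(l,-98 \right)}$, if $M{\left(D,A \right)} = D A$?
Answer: $17914$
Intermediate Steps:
$M{\left(D,A \right)} = A D$
$36142 + M{\left(l,-98 \right)} = 36142 - 18228 = 17914$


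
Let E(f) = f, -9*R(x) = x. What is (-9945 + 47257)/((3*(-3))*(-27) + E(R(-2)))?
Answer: 30528/199 ≈ 153.41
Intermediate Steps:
R(x) = -x/9
(-9945 + 47257)/((3*(-3))*(-27) + E(R(-2))) = (-9945 + 47257)/((3*(-3))*(-27) - 1/9*(-2)) = 37312/(-9*(-27) + 2/9) = 37312/(243 + 2/9) = 37312/(2189/9) = 37312*(9/2189) = 30528/199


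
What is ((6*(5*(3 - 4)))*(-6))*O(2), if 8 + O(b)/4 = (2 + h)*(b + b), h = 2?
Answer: 5760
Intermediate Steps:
O(b) = -32 + 32*b (O(b) = -32 + 4*((2 + 2)*(b + b)) = -32 + 4*(4*(2*b)) = -32 + 4*(8*b) = -32 + 32*b)
((6*(5*(3 - 4)))*(-6))*O(2) = ((6*(5*(3 - 4)))*(-6))*(-32 + 32*2) = ((6*(5*(-1)))*(-6))*(-32 + 64) = ((6*(-5))*(-6))*32 = -30*(-6)*32 = 180*32 = 5760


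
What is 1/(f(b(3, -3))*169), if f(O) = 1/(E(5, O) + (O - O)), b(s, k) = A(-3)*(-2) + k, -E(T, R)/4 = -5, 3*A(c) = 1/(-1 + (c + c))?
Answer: 20/169 ≈ 0.11834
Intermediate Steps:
A(c) = 1/(3*(-1 + 2*c)) (A(c) = 1/(3*(-1 + (c + c))) = 1/(3*(-1 + 2*c)))
E(T, R) = 20 (E(T, R) = -4*(-5) = 20)
b(s, k) = 2/21 + k (b(s, k) = (1/(3*(-1 + 2*(-3))))*(-2) + k = (1/(3*(-1 - 6)))*(-2) + k = ((⅓)/(-7))*(-2) + k = ((⅓)*(-⅐))*(-2) + k = -1/21*(-2) + k = 2/21 + k)
f(O) = 1/20 (f(O) = 1/(20 + (O - O)) = 1/(20 + 0) = 1/20)
1/(f(b(3, -3))*169) = 1/((1/20)*169) = 1/(169/20) = 20/169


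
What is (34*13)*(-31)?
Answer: -13702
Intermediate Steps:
(34*13)*(-31) = 442*(-31) = -13702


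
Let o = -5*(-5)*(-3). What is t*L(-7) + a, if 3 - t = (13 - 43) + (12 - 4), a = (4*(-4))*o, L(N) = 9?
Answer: 1425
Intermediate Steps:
o = -75 (o = 25*(-3) = -75)
a = 1200 (a = (4*(-4))*(-75) = -16*(-75) = 1200)
t = 25 (t = 3 - ((13 - 43) + (12 - 4)) = 3 - (-30 + 8) = 3 - 1*(-22) = 3 + 22 = 25)
t*L(-7) + a = 25*9 + 1200 = 225 + 1200 = 1425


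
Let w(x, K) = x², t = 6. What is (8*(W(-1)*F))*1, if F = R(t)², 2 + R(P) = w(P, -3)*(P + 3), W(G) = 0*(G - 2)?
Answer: 0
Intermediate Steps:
W(G) = 0 (W(G) = 0*(-2 + G) = 0)
R(P) = -2 + P²*(3 + P) (R(P) = -2 + P²*(P + 3) = -2 + P²*(3 + P))
F = 103684 (F = (-2 + 6³ + 3*6²)² = (-2 + 216 + 3*36)² = (-2 + 216 + 108)² = 322² = 103684)
(8*(W(-1)*F))*1 = (8*(0*103684))*1 = (8*0)*1 = 0*1 = 0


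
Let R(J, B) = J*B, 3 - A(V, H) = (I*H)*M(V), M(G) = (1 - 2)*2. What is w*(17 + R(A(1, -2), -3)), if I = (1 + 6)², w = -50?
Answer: -29800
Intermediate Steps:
M(G) = -2 (M(G) = -1*2 = -2)
I = 49 (I = 7² = 49)
A(V, H) = 3 + 98*H (A(V, H) = 3 - 49*H*(-2) = 3 - (-98)*H = 3 + 98*H)
R(J, B) = B*J
w*(17 + R(A(1, -2), -3)) = -50*(17 - 3*(3 + 98*(-2))) = -50*(17 - 3*(3 - 196)) = -50*(17 - 3*(-193)) = -50*(17 + 579) = -50*596 = -29800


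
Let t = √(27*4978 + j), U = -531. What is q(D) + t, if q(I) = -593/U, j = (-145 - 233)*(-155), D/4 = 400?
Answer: 593/531 + 6*√5361 ≈ 440.43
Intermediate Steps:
D = 1600 (D = 4*400 = 1600)
j = 58590 (j = -378*(-155) = 58590)
q(I) = 593/531 (q(I) = -593/(-531) = -593*(-1/531) = 593/531)
t = 6*√5361 (t = √(27*4978 + 58590) = √(134406 + 58590) = √192996 = 6*√5361 ≈ 439.31)
q(D) + t = 593/531 + 6*√5361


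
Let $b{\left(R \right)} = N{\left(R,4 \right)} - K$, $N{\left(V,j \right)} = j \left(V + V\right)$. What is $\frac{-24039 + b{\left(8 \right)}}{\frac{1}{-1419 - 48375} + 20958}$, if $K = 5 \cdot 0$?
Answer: $- \frac{1193811150}{1043582651} \approx -1.144$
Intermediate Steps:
$N{\left(V,j \right)} = 2 V j$ ($N{\left(V,j \right)} = j 2 V = 2 V j$)
$K = 0$
$b{\left(R \right)} = 8 R$ ($b{\left(R \right)} = 2 R 4 - 0 = 8 R + 0 = 8 R$)
$\frac{-24039 + b{\left(8 \right)}}{\frac{1}{-1419 - 48375} + 20958} = \frac{-24039 + 8 \cdot 8}{\frac{1}{-1419 - 48375} + 20958} = \frac{-24039 + 64}{\frac{1}{-49794} + 20958} = - \frac{23975}{- \frac{1}{49794} + 20958} = - \frac{23975}{\frac{1043582651}{49794}} = \left(-23975\right) \frac{49794}{1043582651} = - \frac{1193811150}{1043582651}$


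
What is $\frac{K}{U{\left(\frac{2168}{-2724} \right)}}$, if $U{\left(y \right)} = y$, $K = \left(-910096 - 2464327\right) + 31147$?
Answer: $\frac{1138385478}{271} \approx 4.2007 \cdot 10^{6}$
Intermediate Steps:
$K = -3343276$ ($K = -3374423 + 31147 = -3343276$)
$\frac{K}{U{\left(\frac{2168}{-2724} \right)}} = - \frac{3343276}{2168 \frac{1}{-2724}} = - \frac{3343276}{2168 \left(- \frac{1}{2724}\right)} = - \frac{3343276}{- \frac{542}{681}} = \left(-3343276\right) \left(- \frac{681}{542}\right) = \frac{1138385478}{271}$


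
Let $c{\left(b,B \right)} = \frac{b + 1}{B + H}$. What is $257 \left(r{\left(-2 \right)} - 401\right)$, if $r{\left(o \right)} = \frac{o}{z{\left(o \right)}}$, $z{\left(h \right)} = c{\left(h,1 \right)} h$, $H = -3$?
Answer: $-102543$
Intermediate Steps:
$c{\left(b,B \right)} = \frac{1 + b}{-3 + B}$ ($c{\left(b,B \right)} = \frac{b + 1}{B - 3} = \frac{1 + b}{-3 + B}$)
$z{\left(h \right)} = h \left(- \frac{1}{2} - \frac{h}{2}\right)$ ($z{\left(h \right)} = \frac{1 + h}{-3 + 1} h = \frac{1 + h}{-2} h = - \frac{1 + h}{2} h = \left(- \frac{1}{2} - \frac{h}{2}\right) h = h \left(- \frac{1}{2} - \frac{h}{2}\right)$)
$r{\left(o \right)} = \frac{2}{-1 - o}$ ($r{\left(o \right)} = \frac{o}{\frac{1}{2} o \left(-1 - o\right)} = o \frac{2}{o \left(-1 - o\right)} = \frac{2}{-1 - o}$)
$257 \left(r{\left(-2 \right)} - 401\right) = 257 \left(\frac{2}{-1 - -2} - 401\right) = 257 \left(\frac{2}{-1 + 2} - 401\right) = 257 \left(\frac{2}{1} - 401\right) = 257 \left(2 \cdot 1 - 401\right) = 257 \left(2 - 401\right) = 257 \left(-399\right) = -102543$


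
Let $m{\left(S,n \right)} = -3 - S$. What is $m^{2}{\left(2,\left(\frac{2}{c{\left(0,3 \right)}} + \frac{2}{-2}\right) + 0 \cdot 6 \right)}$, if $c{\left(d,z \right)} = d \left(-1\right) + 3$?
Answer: $25$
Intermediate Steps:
$c{\left(d,z \right)} = 3 - d$ ($c{\left(d,z \right)} = - d + 3 = 3 - d$)
$m^{2}{\left(2,\left(\frac{2}{c{\left(0,3 \right)}} + \frac{2}{-2}\right) + 0 \cdot 6 \right)} = \left(-3 - 2\right)^{2} = \left(-5\right)^{2} = 25$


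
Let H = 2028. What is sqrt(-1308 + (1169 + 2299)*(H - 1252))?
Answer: 2*sqrt(672465) ≈ 1640.1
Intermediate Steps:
sqrt(-1308 + (1169 + 2299)*(H - 1252)) = sqrt(-1308 + (1169 + 2299)*(2028 - 1252)) = sqrt(-1308 + 3468*776) = sqrt(-1308 + 2691168) = sqrt(2689860) = 2*sqrt(672465)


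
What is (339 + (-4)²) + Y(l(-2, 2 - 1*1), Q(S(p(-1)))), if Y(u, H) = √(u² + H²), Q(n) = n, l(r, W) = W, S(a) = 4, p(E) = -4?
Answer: 355 + √17 ≈ 359.12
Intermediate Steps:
Y(u, H) = √(H² + u²)
(339 + (-4)²) + Y(l(-2, 2 - 1*1), Q(S(p(-1)))) = (339 + (-4)²) + √(4² + (2 - 1*1)²) = (339 + 16) + √(16 + (2 - 1)²) = 355 + √(16 + 1²) = 355 + √(16 + 1) = 355 + √17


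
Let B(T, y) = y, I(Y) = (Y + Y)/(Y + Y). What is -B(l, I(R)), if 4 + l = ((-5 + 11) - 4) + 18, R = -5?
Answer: -1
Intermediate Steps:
I(Y) = 1 (I(Y) = (2*Y)/((2*Y)) = (2*Y)*(1/(2*Y)) = 1)
l = 16 (l = -4 + (((-5 + 11) - 4) + 18) = -4 + ((6 - 4) + 18) = -4 + (2 + 18) = -4 + 20 = 16)
-B(l, I(R)) = -1*1 = -1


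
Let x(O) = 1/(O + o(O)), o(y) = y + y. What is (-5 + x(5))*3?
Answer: -74/5 ≈ -14.800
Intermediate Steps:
o(y) = 2*y
x(O) = 1/(3*O) (x(O) = 1/(O + 2*O) = 1/(3*O))
(-5 + x(5))*3 = (-5 + (1/3)/5)*3 = (-5 + (1/3)*(1/5))*3 = (-5 + 1/15)*3 = -74/15*3 = -74/5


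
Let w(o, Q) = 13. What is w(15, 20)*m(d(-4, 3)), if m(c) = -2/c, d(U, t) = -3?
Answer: 26/3 ≈ 8.6667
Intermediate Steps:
w(15, 20)*m(d(-4, 3)) = 13*(-2/(-3)) = 13*(-2*(-1/3)) = 13*(2/3) = 26/3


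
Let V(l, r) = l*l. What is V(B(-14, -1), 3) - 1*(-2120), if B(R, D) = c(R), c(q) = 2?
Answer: 2124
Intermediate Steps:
B(R, D) = 2
V(l, r) = l²
V(B(-14, -1), 3) - 1*(-2120) = 2² - 1*(-2120) = 4 + 2120 = 2124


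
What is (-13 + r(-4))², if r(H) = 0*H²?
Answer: 169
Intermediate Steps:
r(H) = 0
(-13 + r(-4))² = (-13 + 0)² = (-13)² = 169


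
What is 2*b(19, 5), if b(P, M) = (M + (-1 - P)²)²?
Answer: 328050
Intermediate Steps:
2*b(19, 5) = 2*(5 + (1 + 19)²)² = 2*(5 + 20²)² = 2*(5 + 400)² = 2*405² = 2*164025 = 328050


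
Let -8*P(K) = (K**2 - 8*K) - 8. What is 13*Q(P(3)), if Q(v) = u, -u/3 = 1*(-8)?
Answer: 312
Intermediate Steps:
P(K) = 1 + K - K**2/8 (P(K) = -((K**2 - 8*K) - 8)/8 = -(-8 + K**2 - 8*K)/8 = 1 + K - K**2/8)
u = 24 (u = -3*(-8) = 24)
Q(v) = 24
13*Q(P(3)) = 13*24 = 312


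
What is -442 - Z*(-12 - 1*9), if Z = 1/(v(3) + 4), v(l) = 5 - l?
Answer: -877/2 ≈ -438.50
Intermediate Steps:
Z = ⅙ (Z = 1/((5 - 1*3) + 4) = 1/((5 - 3) + 4) = 1/(2 + 4) = 1/6 = ⅙ ≈ 0.16667)
-442 - Z*(-12 - 1*9) = -442 - (-12 - 1*9)/6 = -442 - (-12 - 9)/6 = -442 - (-21)/6 = -442 - 1*(-7/2) = -442 + 7/2 = -877/2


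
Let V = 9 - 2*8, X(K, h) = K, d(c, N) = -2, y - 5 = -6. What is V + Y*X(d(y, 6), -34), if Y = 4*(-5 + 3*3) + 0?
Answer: -39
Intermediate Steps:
y = -1 (y = 5 - 6 = -1)
V = -7 (V = 9 - 16 = -7)
Y = 16 (Y = 4*(-5 + 9) + 0 = 4*4 + 0 = 16 + 0 = 16)
V + Y*X(d(y, 6), -34) = -7 + 16*(-2) = -7 - 32 = -39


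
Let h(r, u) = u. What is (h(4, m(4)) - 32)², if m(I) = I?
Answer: 784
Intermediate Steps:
(h(4, m(4)) - 32)² = (4 - 32)² = (-28)² = 784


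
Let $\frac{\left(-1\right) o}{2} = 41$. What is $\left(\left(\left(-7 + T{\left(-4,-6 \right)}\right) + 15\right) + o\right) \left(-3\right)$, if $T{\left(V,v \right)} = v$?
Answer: $240$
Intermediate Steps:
$o = -82$ ($o = \left(-2\right) 41 = -82$)
$\left(\left(\left(-7 + T{\left(-4,-6 \right)}\right) + 15\right) + o\right) \left(-3\right) = \left(\left(\left(-7 - 6\right) + 15\right) - 82\right) \left(-3\right) = \left(\left(-13 + 15\right) - 82\right) \left(-3\right) = \left(2 - 82\right) \left(-3\right) = \left(-80\right) \left(-3\right) = 240$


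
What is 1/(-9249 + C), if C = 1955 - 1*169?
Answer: -1/7463 ≈ -0.00013399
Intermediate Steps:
C = 1786 (C = 1955 - 169 = 1786)
1/(-9249 + C) = 1/(-9249 + 1786) = 1/(-7463) = -1/7463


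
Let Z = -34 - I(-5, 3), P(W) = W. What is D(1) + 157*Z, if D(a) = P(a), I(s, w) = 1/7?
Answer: -37516/7 ≈ -5359.4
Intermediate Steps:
I(s, w) = ⅐
D(a) = a
Z = -239/7 (Z = -34 - 1*⅐ = -34 - ⅐ = -239/7 ≈ -34.143)
D(1) + 157*Z = 1 + 157*(-239/7) = 1 - 37523/7 = -37516/7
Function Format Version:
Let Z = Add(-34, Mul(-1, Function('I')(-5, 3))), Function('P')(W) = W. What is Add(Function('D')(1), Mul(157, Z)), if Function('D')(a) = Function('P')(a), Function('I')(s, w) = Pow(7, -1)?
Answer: Rational(-37516, 7) ≈ -5359.4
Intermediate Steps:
Function('I')(s, w) = Rational(1, 7)
Function('D')(a) = a
Z = Rational(-239, 7) (Z = Add(-34, Mul(-1, Rational(1, 7))) = Add(-34, Rational(-1, 7)) = Rational(-239, 7) ≈ -34.143)
Add(Function('D')(1), Mul(157, Z)) = Add(1, Mul(157, Rational(-239, 7))) = Add(1, Rational(-37523, 7)) = Rational(-37516, 7)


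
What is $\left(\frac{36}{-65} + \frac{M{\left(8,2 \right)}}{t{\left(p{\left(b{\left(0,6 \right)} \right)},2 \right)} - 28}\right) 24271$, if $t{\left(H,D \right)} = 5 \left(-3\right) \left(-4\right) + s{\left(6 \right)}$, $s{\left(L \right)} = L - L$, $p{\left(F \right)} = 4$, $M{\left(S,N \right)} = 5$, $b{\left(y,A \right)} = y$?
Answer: $- \frac{1544009}{160} \approx -9650.1$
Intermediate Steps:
$s{\left(L \right)} = 0$
$t{\left(H,D \right)} = 60$ ($t{\left(H,D \right)} = 5 \left(-3\right) \left(-4\right) + 0 = \left(-15\right) \left(-4\right) + 0 = 60 + 0 = 60$)
$\left(\frac{36}{-65} + \frac{M{\left(8,2 \right)}}{t{\left(p{\left(b{\left(0,6 \right)} \right)},2 \right)} - 28}\right) 24271 = \left(\frac{36}{-65} + \frac{5}{60 - 28}\right) 24271 = \left(36 \left(- \frac{1}{65}\right) + \frac{5}{60 - 28}\right) 24271 = \left(- \frac{36}{65} + \frac{5}{32}\right) 24271 = \left(- \frac{827}{2080}\right) 24271 = - \frac{1544009}{160}$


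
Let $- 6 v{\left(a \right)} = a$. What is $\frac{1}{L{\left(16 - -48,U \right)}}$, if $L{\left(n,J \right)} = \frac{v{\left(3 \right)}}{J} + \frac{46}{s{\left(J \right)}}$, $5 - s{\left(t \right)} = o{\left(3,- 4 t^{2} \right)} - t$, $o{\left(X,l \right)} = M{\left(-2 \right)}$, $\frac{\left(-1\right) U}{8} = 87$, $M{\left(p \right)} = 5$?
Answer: $- \frac{1392}{91} \approx -15.297$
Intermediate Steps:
$U = -696$ ($U = \left(-8\right) 87 = -696$)
$v{\left(a \right)} = - \frac{a}{6}$
$o{\left(X,l \right)} = 5$
$s{\left(t \right)} = t$ ($s{\left(t \right)} = 5 - \left(5 - t\right) = 5 + \left(-5 + t\right) = t$)
$L{\left(n,J \right)} = \frac{91}{2 J}$ ($L{\left(n,J \right)} = \frac{\left(- \frac{1}{6}\right) 3}{J} + \frac{46}{J} = - \frac{1}{2 J} + \frac{46}{J} = \frac{91}{2 J}$)
$\frac{1}{L{\left(16 - -48,U \right)}} = \frac{1}{\frac{91}{2} \frac{1}{-696}} = \frac{1}{\frac{91}{2} \left(- \frac{1}{696}\right)} = \frac{1}{- \frac{91}{1392}} = - \frac{1392}{91}$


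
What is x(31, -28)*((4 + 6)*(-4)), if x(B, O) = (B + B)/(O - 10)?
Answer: 1240/19 ≈ 65.263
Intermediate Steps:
x(B, O) = 2*B/(-10 + O) (x(B, O) = (2*B)/(-10 + O) = 2*B/(-10 + O))
x(31, -28)*((4 + 6)*(-4)) = (2*31/(-10 - 28))*((4 + 6)*(-4)) = (2*31/(-38))*(10*(-4)) = (2*31*(-1/38))*(-40) = -31/19*(-40) = 1240/19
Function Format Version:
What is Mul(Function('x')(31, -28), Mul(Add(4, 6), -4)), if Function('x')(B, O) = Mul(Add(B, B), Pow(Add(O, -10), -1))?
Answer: Rational(1240, 19) ≈ 65.263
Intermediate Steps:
Function('x')(B, O) = Mul(2, B, Pow(Add(-10, O), -1)) (Function('x')(B, O) = Mul(Mul(2, B), Pow(Add(-10, O), -1)) = Mul(2, B, Pow(Add(-10, O), -1)))
Mul(Function('x')(31, -28), Mul(Add(4, 6), -4)) = Mul(Mul(2, 31, Pow(Add(-10, -28), -1)), Mul(Add(4, 6), -4)) = Mul(Mul(2, 31, Pow(-38, -1)), Mul(10, -4)) = Mul(Mul(2, 31, Rational(-1, 38)), -40) = Mul(Rational(-31, 19), -40) = Rational(1240, 19)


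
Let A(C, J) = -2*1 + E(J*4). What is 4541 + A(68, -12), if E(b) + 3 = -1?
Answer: 4535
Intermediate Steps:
E(b) = -4 (E(b) = -3 - 1 = -4)
A(C, J) = -6 (A(C, J) = -2*1 - 4 = -2 - 4 = -6)
4541 + A(68, -12) = 4541 - 6 = 4535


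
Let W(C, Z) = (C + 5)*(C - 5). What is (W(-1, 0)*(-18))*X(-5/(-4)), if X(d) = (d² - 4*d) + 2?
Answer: -621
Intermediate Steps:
W(C, Z) = (-5 + C)*(5 + C) (W(C, Z) = (5 + C)*(-5 + C) = (-5 + C)*(5 + C))
X(d) = 2 + d² - 4*d
(W(-1, 0)*(-18))*X(-5/(-4)) = ((-25 + (-1)²)*(-18))*(2 + (-5/(-4))² - (-20)/(-4)) = ((-25 + 1)*(-18))*(2 + (-5*(-¼))² - (-20)*(-1)/4) = (-24*(-18))*(2 + (5/4)² - 4*5/4) = 432*(2 + 25/16 - 5) = 432*(-23/16) = -621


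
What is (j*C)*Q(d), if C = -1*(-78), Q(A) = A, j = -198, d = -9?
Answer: 138996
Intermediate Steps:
C = 78
(j*C)*Q(d) = -198*78*(-9) = -15444*(-9) = 138996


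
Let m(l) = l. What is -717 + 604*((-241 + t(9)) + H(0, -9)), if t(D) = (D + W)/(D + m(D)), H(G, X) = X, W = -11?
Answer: -1366057/9 ≈ -1.5178e+5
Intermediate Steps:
t(D) = (-11 + D)/(2*D) (t(D) = (D - 11)/(D + D) = (-11 + D)/((2*D)) = (-11 + D)*(1/(2*D)) = (-11 + D)/(2*D))
-717 + 604*((-241 + t(9)) + H(0, -9)) = -717 + 604*((-241 + (½)*(-11 + 9)/9) - 9) = -717 + 604*((-241 + (½)*(⅑)*(-2)) - 9) = -717 + 604*((-241 - ⅑) - 9) = -717 + 604*(-2170/9 - 9) = -717 + 604*(-2251/9) = -717 - 1359604/9 = -1366057/9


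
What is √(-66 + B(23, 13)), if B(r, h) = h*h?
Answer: √103 ≈ 10.149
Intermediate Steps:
B(r, h) = h²
√(-66 + B(23, 13)) = √(-66 + 13²) = √(-66 + 169) = √103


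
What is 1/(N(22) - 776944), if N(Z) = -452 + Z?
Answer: -1/777374 ≈ -1.2864e-6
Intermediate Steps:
1/(N(22) - 776944) = 1/((-452 + 22) - 776944) = 1/(-430 - 776944) = 1/(-777374) = -1/777374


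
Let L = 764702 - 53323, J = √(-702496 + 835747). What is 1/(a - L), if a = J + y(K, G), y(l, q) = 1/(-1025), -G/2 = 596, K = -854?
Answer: -249130854300/177226411578523567 - 1050625*√133251/531679234735570701 ≈ -1.4064e-6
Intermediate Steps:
J = √133251 ≈ 365.04
G = -1192 (G = -2*596 = -1192)
y(l, q) = -1/1025
L = 711379
a = -1/1025 + √133251 (a = √133251 - 1/1025 = -1/1025 + √133251 ≈ 365.03)
1/(a - L) = 1/((-1/1025 + √133251) - 1*711379) = 1/((-1/1025 + √133251) - 711379) = 1/(-729163476/1025 + √133251)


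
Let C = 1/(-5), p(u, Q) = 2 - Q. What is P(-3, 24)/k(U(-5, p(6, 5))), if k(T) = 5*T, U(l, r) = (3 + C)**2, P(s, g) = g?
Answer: 30/49 ≈ 0.61224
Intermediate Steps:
C = -1/5 ≈ -0.20000
U(l, r) = 196/25 (U(l, r) = (3 - 1/5)**2 = (14/5)**2 = 196/25)
P(-3, 24)/k(U(-5, p(6, 5))) = 24/((5*(196/25))) = 24/(196/5) = 24*(5/196) = 30/49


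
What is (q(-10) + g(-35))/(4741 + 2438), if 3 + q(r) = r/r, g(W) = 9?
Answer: 7/7179 ≈ 0.00097507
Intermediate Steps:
q(r) = -2 (q(r) = -3 + r/r = -3 + 1 = -2)
(q(-10) + g(-35))/(4741 + 2438) = (-2 + 9)/(4741 + 2438) = 7/7179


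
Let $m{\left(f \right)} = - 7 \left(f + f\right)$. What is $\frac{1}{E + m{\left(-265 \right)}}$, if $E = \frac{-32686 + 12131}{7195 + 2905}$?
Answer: $\frac{2020}{7490089} \approx 0.00026969$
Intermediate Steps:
$E = - \frac{4111}{2020}$ ($E = - \frac{20555}{10100} = \left(-20555\right) \frac{1}{10100} = - \frac{4111}{2020} \approx -2.0351$)
$m{\left(f \right)} = - 14 f$ ($m{\left(f \right)} = - 7 \cdot 2 f = - 14 f$)
$\frac{1}{E + m{\left(-265 \right)}} = \frac{1}{- \frac{4111}{2020} - -3710} = \frac{1}{- \frac{4111}{2020} + 3710} = \frac{1}{\frac{7490089}{2020}} = \frac{2020}{7490089}$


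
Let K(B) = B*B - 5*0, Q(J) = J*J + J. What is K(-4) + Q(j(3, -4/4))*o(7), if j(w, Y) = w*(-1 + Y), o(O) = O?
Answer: 226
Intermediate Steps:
Q(J) = J + J**2 (Q(J) = J**2 + J = J + J**2)
K(B) = B**2 (K(B) = B**2 + 0 = B**2)
K(-4) + Q(j(3, -4/4))*o(7) = (-4)**2 + ((3*(-1 - 4/4))*(1 + 3*(-1 - 4/4)))*7 = 16 + ((3*(-1 - 4*1/4))*(1 + 3*(-1 - 4*1/4)))*7 = 16 + ((3*(-1 - 1))*(1 + 3*(-1 - 1)))*7 = 16 + ((3*(-2))*(1 + 3*(-2)))*7 = 16 - 6*(1 - 6)*7 = 16 - 6*(-5)*7 = 16 + 30*7 = 16 + 210 = 226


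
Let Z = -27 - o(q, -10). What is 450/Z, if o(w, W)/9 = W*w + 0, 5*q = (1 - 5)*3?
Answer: -50/27 ≈ -1.8519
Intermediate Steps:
q = -12/5 (q = ((1 - 5)*3)/5 = (-4*3)/5 = (1/5)*(-12) = -12/5 ≈ -2.4000)
o(w, W) = 9*W*w (o(w, W) = 9*(W*w + 0) = 9*(W*w) = 9*W*w)
Z = -243 (Z = -27 - 9*(-10)*(-12)/5 = -27 - 1*216 = -27 - 216 = -243)
450/Z = 450/(-243) = 450*(-1/243) = -50/27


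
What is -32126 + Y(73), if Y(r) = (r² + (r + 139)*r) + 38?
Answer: -11283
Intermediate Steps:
Y(r) = 38 + r² + r*(139 + r) (Y(r) = (r² + (139 + r)*r) + 38 = (r² + r*(139 + r)) + 38 = 38 + r² + r*(139 + r))
-32126 + Y(73) = -32126 + (38 + 2*73² + 139*73) = -32126 + (38 + 2*5329 + 10147) = -32126 + (38 + 10658 + 10147) = -32126 + 20843 = -11283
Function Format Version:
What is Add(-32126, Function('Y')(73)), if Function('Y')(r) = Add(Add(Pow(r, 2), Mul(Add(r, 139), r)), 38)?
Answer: -11283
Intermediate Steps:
Function('Y')(r) = Add(38, Pow(r, 2), Mul(r, Add(139, r))) (Function('Y')(r) = Add(Add(Pow(r, 2), Mul(Add(139, r), r)), 38) = Add(Add(Pow(r, 2), Mul(r, Add(139, r))), 38) = Add(38, Pow(r, 2), Mul(r, Add(139, r))))
Add(-32126, Function('Y')(73)) = Add(-32126, Add(38, Mul(2, Pow(73, 2)), Mul(139, 73))) = Add(-32126, Add(38, Mul(2, 5329), 10147)) = Add(-32126, Add(38, 10658, 10147)) = Add(-32126, 20843) = -11283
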